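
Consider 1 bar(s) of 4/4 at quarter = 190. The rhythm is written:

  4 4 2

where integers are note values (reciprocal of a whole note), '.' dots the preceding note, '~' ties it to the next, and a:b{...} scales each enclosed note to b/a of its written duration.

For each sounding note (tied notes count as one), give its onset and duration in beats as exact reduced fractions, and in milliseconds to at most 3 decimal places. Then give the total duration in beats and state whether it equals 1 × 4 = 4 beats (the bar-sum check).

1) 0.0ms=0b +315.789ms=1b
2) 315.789ms=1b +315.789ms=1b
3) 631.579ms=2b +631.579ms=2b
Σ=4b of 4 (190bpm 4/4) — PASS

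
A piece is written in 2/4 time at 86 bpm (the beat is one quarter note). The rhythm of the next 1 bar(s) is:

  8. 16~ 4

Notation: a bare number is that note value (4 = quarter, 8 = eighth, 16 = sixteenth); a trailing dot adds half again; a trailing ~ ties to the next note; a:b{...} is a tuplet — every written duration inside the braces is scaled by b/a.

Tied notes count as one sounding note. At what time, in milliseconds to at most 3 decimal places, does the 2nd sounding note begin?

1. 0.0ms @ 0 + 523.256ms (3/4)
2. 523.256ms @ 3/4 + 872.093ms (5/4)

note 2 onset = 3/4b = 523.256ms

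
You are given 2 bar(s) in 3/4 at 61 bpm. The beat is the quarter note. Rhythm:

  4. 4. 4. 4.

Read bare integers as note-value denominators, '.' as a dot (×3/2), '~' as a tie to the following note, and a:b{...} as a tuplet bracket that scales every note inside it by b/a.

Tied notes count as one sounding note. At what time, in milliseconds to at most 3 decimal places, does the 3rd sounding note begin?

note 3 onset = 3b = 2950.82ms

1. 0.0ms @ 0 + 1475.41ms (3/2)
2. 1475.41ms @ 3/2 + 1475.41ms (3/2)
3. 2950.82ms @ 3 + 1475.41ms (3/2)
4. 4426.23ms @ 9/2 + 1475.41ms (3/2)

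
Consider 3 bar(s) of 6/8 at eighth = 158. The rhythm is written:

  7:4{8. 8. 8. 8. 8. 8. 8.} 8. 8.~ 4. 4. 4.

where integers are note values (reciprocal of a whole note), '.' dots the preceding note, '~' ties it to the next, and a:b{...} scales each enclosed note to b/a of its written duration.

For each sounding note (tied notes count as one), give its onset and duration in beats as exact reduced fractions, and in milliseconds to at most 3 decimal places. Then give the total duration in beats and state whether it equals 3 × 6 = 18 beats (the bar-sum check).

1) 0.0ms=0b +325.497ms=6/7b
2) 325.497ms=6/7b +325.497ms=6/7b
3) 650.995ms=12/7b +325.497ms=6/7b
4) 976.492ms=18/7b +325.497ms=6/7b
5) 1301.989ms=24/7b +325.497ms=6/7b
6) 1627.486ms=30/7b +325.497ms=6/7b
7) 1952.984ms=36/7b +325.497ms=6/7b
8) 2278.481ms=6b +569.62ms=3/2b
9) 2848.101ms=15/2b +1708.861ms=9/2b
10) 4556.962ms=12b +1139.241ms=3b
11) 5696.203ms=15b +1139.241ms=3b
Σ=18b of 18 (158bpm 6/8) — PASS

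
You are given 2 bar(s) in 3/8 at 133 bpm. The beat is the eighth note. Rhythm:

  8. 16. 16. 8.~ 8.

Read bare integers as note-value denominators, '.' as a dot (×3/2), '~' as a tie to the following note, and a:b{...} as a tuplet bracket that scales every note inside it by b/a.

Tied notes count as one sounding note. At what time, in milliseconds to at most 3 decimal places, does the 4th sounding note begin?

1. 0.0ms @ 0 + 676.692ms (3/2)
2. 676.692ms @ 3/2 + 338.346ms (3/4)
3. 1015.038ms @ 9/4 + 338.346ms (3/4)
4. 1353.383ms @ 3 + 1353.383ms (3)

note 4 onset = 3b = 1353.383ms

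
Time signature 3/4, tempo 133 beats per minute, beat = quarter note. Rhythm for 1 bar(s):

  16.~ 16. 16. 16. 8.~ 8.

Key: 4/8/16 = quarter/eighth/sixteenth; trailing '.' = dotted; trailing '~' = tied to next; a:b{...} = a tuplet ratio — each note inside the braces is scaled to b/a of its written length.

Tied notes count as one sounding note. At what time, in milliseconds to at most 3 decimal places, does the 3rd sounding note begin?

1. 0.0ms @ 0 + 338.346ms (3/4)
2. 338.346ms @ 3/4 + 169.173ms (3/8)
3. 507.519ms @ 9/8 + 169.173ms (3/8)
4. 676.692ms @ 3/2 + 676.692ms (3/2)

note 3 onset = 9/8b = 507.519ms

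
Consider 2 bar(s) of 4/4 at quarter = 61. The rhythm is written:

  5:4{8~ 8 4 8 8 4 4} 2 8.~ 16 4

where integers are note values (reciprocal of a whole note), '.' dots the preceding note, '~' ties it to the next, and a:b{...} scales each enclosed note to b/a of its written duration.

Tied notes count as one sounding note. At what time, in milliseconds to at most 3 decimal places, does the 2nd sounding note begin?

1. 0.0ms @ 0 + 786.885ms (4/5)
2. 786.885ms @ 4/5 + 786.885ms (4/5)
3. 1573.77ms @ 8/5 + 393.443ms (2/5)
4. 1967.213ms @ 2 + 393.443ms (2/5)
5. 2360.656ms @ 12/5 + 786.885ms (4/5)
6. 3147.541ms @ 16/5 + 786.885ms (4/5)
7. 3934.426ms @ 4 + 1967.213ms (2)
8. 5901.639ms @ 6 + 983.607ms (1)
9. 6885.246ms @ 7 + 983.607ms (1)

note 2 onset = 4/5b = 786.885ms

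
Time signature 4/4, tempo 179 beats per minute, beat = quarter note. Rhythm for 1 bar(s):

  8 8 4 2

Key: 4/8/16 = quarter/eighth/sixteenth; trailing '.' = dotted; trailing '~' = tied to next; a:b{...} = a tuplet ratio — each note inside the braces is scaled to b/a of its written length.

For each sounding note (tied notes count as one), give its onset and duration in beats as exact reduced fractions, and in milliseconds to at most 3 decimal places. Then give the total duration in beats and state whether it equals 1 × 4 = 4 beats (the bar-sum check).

1) 0.0ms=0b +167.598ms=1/2b
2) 167.598ms=1/2b +167.598ms=1/2b
3) 335.196ms=1b +335.196ms=1b
4) 670.391ms=2b +670.391ms=2b
Σ=4b of 4 (179bpm 4/4) — PASS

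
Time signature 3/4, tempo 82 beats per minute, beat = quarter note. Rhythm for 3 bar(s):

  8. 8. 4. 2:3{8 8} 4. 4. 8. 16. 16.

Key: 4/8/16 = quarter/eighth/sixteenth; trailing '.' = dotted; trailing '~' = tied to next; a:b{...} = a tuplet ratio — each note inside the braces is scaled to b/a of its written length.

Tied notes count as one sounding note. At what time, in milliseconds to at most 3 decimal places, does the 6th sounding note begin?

1. 0.0ms @ 0 + 548.78ms (3/4)
2. 548.78ms @ 3/4 + 548.78ms (3/4)
3. 1097.561ms @ 3/2 + 1097.561ms (3/2)
4. 2195.122ms @ 3 + 548.78ms (3/4)
5. 2743.902ms @ 15/4 + 548.78ms (3/4)
6. 3292.683ms @ 9/2 + 1097.561ms (3/2)
7. 4390.244ms @ 6 + 1097.561ms (3/2)
8. 5487.805ms @ 15/2 + 548.78ms (3/4)
9. 6036.585ms @ 33/4 + 274.39ms (3/8)
10. 6310.976ms @ 69/8 + 274.39ms (3/8)

note 6 onset = 9/2b = 3292.683ms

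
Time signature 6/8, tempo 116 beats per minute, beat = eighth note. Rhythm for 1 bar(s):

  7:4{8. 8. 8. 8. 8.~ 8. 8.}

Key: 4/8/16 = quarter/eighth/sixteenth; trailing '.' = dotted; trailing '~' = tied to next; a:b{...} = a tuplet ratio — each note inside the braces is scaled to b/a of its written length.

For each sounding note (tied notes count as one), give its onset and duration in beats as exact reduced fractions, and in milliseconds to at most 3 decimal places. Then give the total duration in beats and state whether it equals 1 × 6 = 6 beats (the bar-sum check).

1) 0.0ms=0b +443.35ms=6/7b
2) 443.35ms=6/7b +443.35ms=6/7b
3) 886.7ms=12/7b +443.35ms=6/7b
4) 1330.049ms=18/7b +443.35ms=6/7b
5) 1773.399ms=24/7b +886.7ms=12/7b
6) 2660.099ms=36/7b +443.35ms=6/7b
Σ=6b of 6 (116bpm 6/8) — PASS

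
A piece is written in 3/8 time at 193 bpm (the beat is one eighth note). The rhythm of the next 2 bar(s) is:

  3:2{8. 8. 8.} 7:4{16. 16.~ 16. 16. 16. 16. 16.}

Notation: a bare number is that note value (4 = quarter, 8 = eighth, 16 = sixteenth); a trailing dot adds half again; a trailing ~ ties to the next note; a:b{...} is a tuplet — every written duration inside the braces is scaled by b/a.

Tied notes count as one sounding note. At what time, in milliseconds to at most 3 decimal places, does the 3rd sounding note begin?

1. 0.0ms @ 0 + 310.881ms (1)
2. 310.881ms @ 1 + 310.881ms (1)
3. 621.762ms @ 2 + 310.881ms (1)
4. 932.642ms @ 3 + 133.235ms (3/7)
5. 1065.877ms @ 24/7 + 266.469ms (6/7)
6. 1332.346ms @ 30/7 + 133.235ms (3/7)
7. 1465.581ms @ 33/7 + 133.235ms (3/7)
8. 1598.816ms @ 36/7 + 133.235ms (3/7)
9. 1732.05ms @ 39/7 + 133.235ms (3/7)

note 3 onset = 2b = 621.762ms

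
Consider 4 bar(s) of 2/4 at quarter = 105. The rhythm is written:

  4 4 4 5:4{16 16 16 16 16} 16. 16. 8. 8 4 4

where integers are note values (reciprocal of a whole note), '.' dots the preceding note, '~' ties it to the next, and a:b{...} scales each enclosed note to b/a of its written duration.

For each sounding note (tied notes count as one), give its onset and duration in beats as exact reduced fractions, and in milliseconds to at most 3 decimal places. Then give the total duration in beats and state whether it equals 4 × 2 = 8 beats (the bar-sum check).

1) 0.0ms=0b +571.429ms=1b
2) 571.429ms=1b +571.429ms=1b
3) 1142.857ms=2b +571.429ms=1b
4) 1714.286ms=3b +114.286ms=1/5b
5) 1828.571ms=16/5b +114.286ms=1/5b
6) 1942.857ms=17/5b +114.286ms=1/5b
7) 2057.143ms=18/5b +114.286ms=1/5b
8) 2171.429ms=19/5b +114.286ms=1/5b
9) 2285.714ms=4b +214.286ms=3/8b
10) 2500.0ms=35/8b +214.286ms=3/8b
11) 2714.286ms=19/4b +428.571ms=3/4b
12) 3142.857ms=11/2b +285.714ms=1/2b
13) 3428.571ms=6b +571.429ms=1b
14) 4000.0ms=7b +571.429ms=1b
Σ=8b of 8 (105bpm 2/4) — PASS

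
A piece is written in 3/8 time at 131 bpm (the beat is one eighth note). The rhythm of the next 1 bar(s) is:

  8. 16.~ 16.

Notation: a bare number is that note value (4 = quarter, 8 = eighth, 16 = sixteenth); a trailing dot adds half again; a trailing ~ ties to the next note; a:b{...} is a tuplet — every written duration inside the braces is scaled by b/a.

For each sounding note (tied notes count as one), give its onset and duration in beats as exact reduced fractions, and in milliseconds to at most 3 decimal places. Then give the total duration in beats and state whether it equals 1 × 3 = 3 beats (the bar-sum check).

1) 0.0ms=0b +687.023ms=3/2b
2) 687.023ms=3/2b +687.023ms=3/2b
Σ=3b of 3 (131bpm 3/8) — PASS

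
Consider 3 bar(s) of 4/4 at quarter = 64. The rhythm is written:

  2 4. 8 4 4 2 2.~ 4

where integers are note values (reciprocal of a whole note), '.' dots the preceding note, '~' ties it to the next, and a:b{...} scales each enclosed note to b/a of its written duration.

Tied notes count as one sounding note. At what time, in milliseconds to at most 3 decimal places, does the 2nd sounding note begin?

note 2 onset = 2b = 1875.0ms

1. 0.0ms @ 0 + 1875.0ms (2)
2. 1875.0ms @ 2 + 1406.25ms (3/2)
3. 3281.25ms @ 7/2 + 468.75ms (1/2)
4. 3750.0ms @ 4 + 937.5ms (1)
5. 4687.5ms @ 5 + 937.5ms (1)
6. 5625.0ms @ 6 + 1875.0ms (2)
7. 7500.0ms @ 8 + 3750.0ms (4)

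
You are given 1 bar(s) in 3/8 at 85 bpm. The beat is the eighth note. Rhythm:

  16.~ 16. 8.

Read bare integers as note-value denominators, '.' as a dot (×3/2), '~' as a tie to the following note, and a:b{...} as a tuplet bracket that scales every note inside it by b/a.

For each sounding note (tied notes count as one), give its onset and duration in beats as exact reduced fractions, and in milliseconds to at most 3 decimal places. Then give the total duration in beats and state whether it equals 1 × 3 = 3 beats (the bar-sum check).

1) 0.0ms=0b +1058.824ms=3/2b
2) 1058.824ms=3/2b +1058.824ms=3/2b
Σ=3b of 3 (85bpm 3/8) — PASS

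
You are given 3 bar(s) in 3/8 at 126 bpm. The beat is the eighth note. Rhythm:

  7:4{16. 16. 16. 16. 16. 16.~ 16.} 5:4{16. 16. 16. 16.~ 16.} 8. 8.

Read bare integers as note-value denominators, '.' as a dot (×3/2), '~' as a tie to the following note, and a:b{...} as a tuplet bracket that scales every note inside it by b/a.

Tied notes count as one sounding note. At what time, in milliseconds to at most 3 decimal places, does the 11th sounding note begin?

note 11 onset = 6b = 2857.143ms

1. 0.0ms @ 0 + 204.082ms (3/7)
2. 204.082ms @ 3/7 + 204.082ms (3/7)
3. 408.163ms @ 6/7 + 204.082ms (3/7)
4. 612.245ms @ 9/7 + 204.082ms (3/7)
5. 816.327ms @ 12/7 + 204.082ms (3/7)
6. 1020.408ms @ 15/7 + 408.163ms (6/7)
7. 1428.571ms @ 3 + 285.714ms (3/5)
8. 1714.286ms @ 18/5 + 285.714ms (3/5)
9. 2000.0ms @ 21/5 + 285.714ms (3/5)
10. 2285.714ms @ 24/5 + 571.429ms (6/5)
11. 2857.143ms @ 6 + 714.286ms (3/2)
12. 3571.429ms @ 15/2 + 714.286ms (3/2)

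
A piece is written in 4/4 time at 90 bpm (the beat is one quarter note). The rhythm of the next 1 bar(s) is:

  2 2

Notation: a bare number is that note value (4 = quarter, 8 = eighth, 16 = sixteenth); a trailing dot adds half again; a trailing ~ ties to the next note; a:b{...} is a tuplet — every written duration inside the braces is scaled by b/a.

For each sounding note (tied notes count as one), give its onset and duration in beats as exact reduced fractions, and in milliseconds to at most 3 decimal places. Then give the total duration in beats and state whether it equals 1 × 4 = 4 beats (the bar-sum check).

1) 0.0ms=0b +1333.333ms=2b
2) 1333.333ms=2b +1333.333ms=2b
Σ=4b of 4 (90bpm 4/4) — PASS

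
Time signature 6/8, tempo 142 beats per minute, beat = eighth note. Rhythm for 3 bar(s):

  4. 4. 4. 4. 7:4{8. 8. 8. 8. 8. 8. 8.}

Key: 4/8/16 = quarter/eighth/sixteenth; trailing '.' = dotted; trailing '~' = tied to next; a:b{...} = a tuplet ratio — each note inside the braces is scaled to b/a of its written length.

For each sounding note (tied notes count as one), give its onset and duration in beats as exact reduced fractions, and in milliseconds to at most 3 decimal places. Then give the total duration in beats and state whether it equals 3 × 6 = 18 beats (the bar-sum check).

1) 0.0ms=0b +1267.606ms=3b
2) 1267.606ms=3b +1267.606ms=3b
3) 2535.211ms=6b +1267.606ms=3b
4) 3802.817ms=9b +1267.606ms=3b
5) 5070.423ms=12b +362.173ms=6/7b
6) 5432.596ms=90/7b +362.173ms=6/7b
7) 5794.769ms=96/7b +362.173ms=6/7b
8) 6156.942ms=102/7b +362.173ms=6/7b
9) 6519.115ms=108/7b +362.173ms=6/7b
10) 6881.288ms=114/7b +362.173ms=6/7b
11) 7243.461ms=120/7b +362.173ms=6/7b
Σ=18b of 18 (142bpm 6/8) — PASS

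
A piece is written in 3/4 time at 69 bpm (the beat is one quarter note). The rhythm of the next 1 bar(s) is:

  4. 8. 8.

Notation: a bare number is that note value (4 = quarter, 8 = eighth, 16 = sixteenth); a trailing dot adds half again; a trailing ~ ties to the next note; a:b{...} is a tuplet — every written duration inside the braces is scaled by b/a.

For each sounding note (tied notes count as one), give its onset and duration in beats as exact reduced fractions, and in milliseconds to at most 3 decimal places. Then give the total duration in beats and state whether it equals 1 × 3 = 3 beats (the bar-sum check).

1) 0.0ms=0b +1304.348ms=3/2b
2) 1304.348ms=3/2b +652.174ms=3/4b
3) 1956.522ms=9/4b +652.174ms=3/4b
Σ=3b of 3 (69bpm 3/4) — PASS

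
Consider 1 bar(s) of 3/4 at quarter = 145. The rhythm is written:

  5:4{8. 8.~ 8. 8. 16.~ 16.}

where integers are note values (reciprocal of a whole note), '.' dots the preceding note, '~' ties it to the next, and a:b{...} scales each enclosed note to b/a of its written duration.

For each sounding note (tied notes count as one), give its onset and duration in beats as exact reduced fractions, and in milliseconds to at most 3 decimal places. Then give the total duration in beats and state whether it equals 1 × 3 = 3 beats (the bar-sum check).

1) 0.0ms=0b +248.276ms=3/5b
2) 248.276ms=3/5b +496.552ms=6/5b
3) 744.828ms=9/5b +248.276ms=3/5b
4) 993.103ms=12/5b +248.276ms=3/5b
Σ=3b of 3 (145bpm 3/4) — PASS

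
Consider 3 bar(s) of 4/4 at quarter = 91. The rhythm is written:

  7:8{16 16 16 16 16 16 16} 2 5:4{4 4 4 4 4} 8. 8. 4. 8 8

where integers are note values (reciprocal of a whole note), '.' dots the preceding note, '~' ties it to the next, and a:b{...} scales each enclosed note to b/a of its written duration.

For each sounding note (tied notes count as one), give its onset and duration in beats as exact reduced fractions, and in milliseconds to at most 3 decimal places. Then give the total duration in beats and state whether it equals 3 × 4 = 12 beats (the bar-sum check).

1) 0.0ms=0b +188.383ms=2/7b
2) 188.383ms=2/7b +188.383ms=2/7b
3) 376.766ms=4/7b +188.383ms=2/7b
4) 565.149ms=6/7b +188.383ms=2/7b
5) 753.532ms=8/7b +188.383ms=2/7b
6) 941.915ms=10/7b +188.383ms=2/7b
7) 1130.298ms=12/7b +188.383ms=2/7b
8) 1318.681ms=2b +1318.681ms=2b
9) 2637.363ms=4b +527.473ms=4/5b
10) 3164.835ms=24/5b +527.473ms=4/5b
11) 3692.308ms=28/5b +527.473ms=4/5b
12) 4219.78ms=32/5b +527.473ms=4/5b
13) 4747.253ms=36/5b +527.473ms=4/5b
14) 5274.725ms=8b +494.505ms=3/4b
15) 5769.231ms=35/4b +494.505ms=3/4b
16) 6263.736ms=19/2b +989.011ms=3/2b
17) 7252.747ms=11b +329.67ms=1/2b
18) 7582.418ms=23/2b +329.67ms=1/2b
Σ=12b of 12 (91bpm 4/4) — PASS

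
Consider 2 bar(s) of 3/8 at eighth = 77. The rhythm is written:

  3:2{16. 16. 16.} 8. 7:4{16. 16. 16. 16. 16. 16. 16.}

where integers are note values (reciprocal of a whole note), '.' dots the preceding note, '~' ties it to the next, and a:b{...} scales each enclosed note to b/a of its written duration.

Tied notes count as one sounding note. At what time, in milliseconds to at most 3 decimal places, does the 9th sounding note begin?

note 9 onset = 33/7b = 3673.469ms

1. 0.0ms @ 0 + 389.61ms (1/2)
2. 389.61ms @ 1/2 + 389.61ms (1/2)
3. 779.221ms @ 1 + 389.61ms (1/2)
4. 1168.831ms @ 3/2 + 1168.831ms (3/2)
5. 2337.662ms @ 3 + 333.952ms (3/7)
6. 2671.614ms @ 24/7 + 333.952ms (3/7)
7. 3005.566ms @ 27/7 + 333.952ms (3/7)
8. 3339.518ms @ 30/7 + 333.952ms (3/7)
9. 3673.469ms @ 33/7 + 333.952ms (3/7)
10. 4007.421ms @ 36/7 + 333.952ms (3/7)
11. 4341.373ms @ 39/7 + 333.952ms (3/7)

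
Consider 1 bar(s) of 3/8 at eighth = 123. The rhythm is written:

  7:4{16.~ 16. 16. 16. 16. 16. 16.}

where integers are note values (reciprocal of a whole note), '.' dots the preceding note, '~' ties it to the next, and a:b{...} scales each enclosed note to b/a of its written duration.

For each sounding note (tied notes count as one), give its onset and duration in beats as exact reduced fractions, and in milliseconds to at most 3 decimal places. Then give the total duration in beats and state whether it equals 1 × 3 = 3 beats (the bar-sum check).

1) 0.0ms=0b +418.118ms=6/7b
2) 418.118ms=6/7b +209.059ms=3/7b
3) 627.178ms=9/7b +209.059ms=3/7b
4) 836.237ms=12/7b +209.059ms=3/7b
5) 1045.296ms=15/7b +209.059ms=3/7b
6) 1254.355ms=18/7b +209.059ms=3/7b
Σ=3b of 3 (123bpm 3/8) — PASS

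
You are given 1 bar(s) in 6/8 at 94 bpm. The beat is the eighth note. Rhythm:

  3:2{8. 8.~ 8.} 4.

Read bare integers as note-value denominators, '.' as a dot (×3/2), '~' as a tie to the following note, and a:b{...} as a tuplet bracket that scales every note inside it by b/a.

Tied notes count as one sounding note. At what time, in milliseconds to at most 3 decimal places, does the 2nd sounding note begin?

1. 0.0ms @ 0 + 638.298ms (1)
2. 638.298ms @ 1 + 1276.596ms (2)
3. 1914.894ms @ 3 + 1914.894ms (3)

note 2 onset = 1b = 638.298ms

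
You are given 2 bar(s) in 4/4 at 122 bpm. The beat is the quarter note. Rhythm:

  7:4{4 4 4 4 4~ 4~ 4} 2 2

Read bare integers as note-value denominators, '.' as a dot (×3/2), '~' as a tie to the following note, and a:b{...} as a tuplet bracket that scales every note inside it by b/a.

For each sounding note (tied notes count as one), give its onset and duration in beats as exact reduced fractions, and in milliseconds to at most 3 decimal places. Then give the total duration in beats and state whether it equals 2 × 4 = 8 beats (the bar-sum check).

1) 0.0ms=0b +281.03ms=4/7b
2) 281.03ms=4/7b +281.03ms=4/7b
3) 562.061ms=8/7b +281.03ms=4/7b
4) 843.091ms=12/7b +281.03ms=4/7b
5) 1124.122ms=16/7b +843.091ms=12/7b
6) 1967.213ms=4b +983.607ms=2b
7) 2950.82ms=6b +983.607ms=2b
Σ=8b of 8 (122bpm 4/4) — PASS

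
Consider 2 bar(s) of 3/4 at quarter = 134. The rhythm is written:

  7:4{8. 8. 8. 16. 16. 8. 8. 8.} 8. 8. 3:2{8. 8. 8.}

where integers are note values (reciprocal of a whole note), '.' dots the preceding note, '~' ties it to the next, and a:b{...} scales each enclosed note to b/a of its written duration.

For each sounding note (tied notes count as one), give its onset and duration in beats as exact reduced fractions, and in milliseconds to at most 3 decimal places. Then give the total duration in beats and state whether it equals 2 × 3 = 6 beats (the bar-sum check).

1) 0.0ms=0b +191.898ms=3/7b
2) 191.898ms=3/7b +191.898ms=3/7b
3) 383.795ms=6/7b +191.898ms=3/7b
4) 575.693ms=9/7b +95.949ms=3/14b
5) 671.642ms=3/2b +95.949ms=3/14b
6) 767.591ms=12/7b +191.898ms=3/7b
7) 959.488ms=15/7b +191.898ms=3/7b
8) 1151.386ms=18/7b +191.898ms=3/7b
9) 1343.284ms=3b +335.821ms=3/4b
10) 1679.104ms=15/4b +335.821ms=3/4b
11) 2014.925ms=9/2b +223.881ms=1/2b
12) 2238.806ms=5b +223.881ms=1/2b
13) 2462.687ms=11/2b +223.881ms=1/2b
Σ=6b of 6 (134bpm 3/4) — PASS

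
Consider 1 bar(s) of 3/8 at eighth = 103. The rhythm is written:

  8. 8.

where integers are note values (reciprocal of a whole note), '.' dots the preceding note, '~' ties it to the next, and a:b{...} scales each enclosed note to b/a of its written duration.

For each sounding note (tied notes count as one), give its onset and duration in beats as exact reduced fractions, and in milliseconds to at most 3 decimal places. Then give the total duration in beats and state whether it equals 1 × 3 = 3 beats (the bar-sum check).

1) 0.0ms=0b +873.786ms=3/2b
2) 873.786ms=3/2b +873.786ms=3/2b
Σ=3b of 3 (103bpm 3/8) — PASS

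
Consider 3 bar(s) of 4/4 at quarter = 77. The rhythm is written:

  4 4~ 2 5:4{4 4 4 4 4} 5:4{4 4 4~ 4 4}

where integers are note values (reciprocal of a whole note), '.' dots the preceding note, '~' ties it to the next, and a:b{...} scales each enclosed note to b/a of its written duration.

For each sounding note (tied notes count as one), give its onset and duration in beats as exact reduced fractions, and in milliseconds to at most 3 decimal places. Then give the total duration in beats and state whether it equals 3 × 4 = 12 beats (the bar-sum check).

1) 0.0ms=0b +779.221ms=1b
2) 779.221ms=1b +2337.662ms=3b
3) 3116.883ms=4b +623.377ms=4/5b
4) 3740.26ms=24/5b +623.377ms=4/5b
5) 4363.636ms=28/5b +623.377ms=4/5b
6) 4987.013ms=32/5b +623.377ms=4/5b
7) 5610.39ms=36/5b +623.377ms=4/5b
8) 6233.766ms=8b +623.377ms=4/5b
9) 6857.143ms=44/5b +623.377ms=4/5b
10) 7480.519ms=48/5b +1246.753ms=8/5b
11) 8727.273ms=56/5b +623.377ms=4/5b
Σ=12b of 12 (77bpm 4/4) — PASS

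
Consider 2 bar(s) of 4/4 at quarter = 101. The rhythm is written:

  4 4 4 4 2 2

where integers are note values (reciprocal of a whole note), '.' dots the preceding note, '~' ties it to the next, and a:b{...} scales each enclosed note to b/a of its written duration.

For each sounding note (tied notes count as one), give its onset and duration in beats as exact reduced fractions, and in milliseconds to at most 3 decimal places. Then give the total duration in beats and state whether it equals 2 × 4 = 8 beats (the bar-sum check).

1) 0.0ms=0b +594.059ms=1b
2) 594.059ms=1b +594.059ms=1b
3) 1188.119ms=2b +594.059ms=1b
4) 1782.178ms=3b +594.059ms=1b
5) 2376.238ms=4b +1188.119ms=2b
6) 3564.356ms=6b +1188.119ms=2b
Σ=8b of 8 (101bpm 4/4) — PASS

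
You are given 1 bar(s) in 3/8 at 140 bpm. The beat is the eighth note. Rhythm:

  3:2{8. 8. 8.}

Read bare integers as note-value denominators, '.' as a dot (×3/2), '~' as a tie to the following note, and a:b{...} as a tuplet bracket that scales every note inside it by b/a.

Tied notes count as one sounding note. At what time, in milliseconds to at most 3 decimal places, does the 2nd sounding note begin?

note 2 onset = 1b = 428.571ms

1. 0.0ms @ 0 + 428.571ms (1)
2. 428.571ms @ 1 + 428.571ms (1)
3. 857.143ms @ 2 + 428.571ms (1)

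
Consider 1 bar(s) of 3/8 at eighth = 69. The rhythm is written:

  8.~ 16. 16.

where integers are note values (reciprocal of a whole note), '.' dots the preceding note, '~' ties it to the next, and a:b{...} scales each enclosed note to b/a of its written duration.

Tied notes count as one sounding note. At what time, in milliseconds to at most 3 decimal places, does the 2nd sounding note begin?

note 2 onset = 9/4b = 1956.522ms

1. 0.0ms @ 0 + 1956.522ms (9/4)
2. 1956.522ms @ 9/4 + 652.174ms (3/4)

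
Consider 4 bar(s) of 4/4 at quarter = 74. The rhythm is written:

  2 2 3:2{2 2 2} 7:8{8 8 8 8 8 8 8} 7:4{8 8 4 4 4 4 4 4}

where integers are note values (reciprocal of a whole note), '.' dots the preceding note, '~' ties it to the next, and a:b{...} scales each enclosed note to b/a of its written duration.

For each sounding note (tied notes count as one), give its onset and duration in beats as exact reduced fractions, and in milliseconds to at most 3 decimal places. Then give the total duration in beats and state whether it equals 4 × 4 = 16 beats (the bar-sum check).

1) 0.0ms=0b +1621.622ms=2b
2) 1621.622ms=2b +1621.622ms=2b
3) 3243.243ms=4b +1081.081ms=4/3b
4) 4324.324ms=16/3b +1081.081ms=4/3b
5) 5405.405ms=20/3b +1081.081ms=4/3b
6) 6486.486ms=8b +463.32ms=4/7b
7) 6949.807ms=60/7b +463.32ms=4/7b
8) 7413.127ms=64/7b +463.32ms=4/7b
9) 7876.448ms=68/7b +463.32ms=4/7b
10) 8339.768ms=72/7b +463.32ms=4/7b
11) 8803.089ms=76/7b +463.32ms=4/7b
12) 9266.409ms=80/7b +463.32ms=4/7b
13) 9729.73ms=12b +231.66ms=2/7b
14) 9961.39ms=86/7b +231.66ms=2/7b
15) 10193.05ms=88/7b +463.32ms=4/7b
16) 10656.371ms=92/7b +463.32ms=4/7b
17) 11119.691ms=96/7b +463.32ms=4/7b
18) 11583.012ms=100/7b +463.32ms=4/7b
19) 12046.332ms=104/7b +463.32ms=4/7b
20) 12509.653ms=108/7b +463.32ms=4/7b
Σ=16b of 16 (74bpm 4/4) — PASS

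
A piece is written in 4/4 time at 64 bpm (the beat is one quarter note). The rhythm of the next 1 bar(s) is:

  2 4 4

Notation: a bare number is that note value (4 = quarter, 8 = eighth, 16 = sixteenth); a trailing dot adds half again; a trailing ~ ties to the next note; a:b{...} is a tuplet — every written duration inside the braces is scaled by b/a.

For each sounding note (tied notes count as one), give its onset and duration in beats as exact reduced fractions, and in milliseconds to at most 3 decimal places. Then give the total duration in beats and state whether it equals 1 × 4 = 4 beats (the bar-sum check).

1) 0.0ms=0b +1875.0ms=2b
2) 1875.0ms=2b +937.5ms=1b
3) 2812.5ms=3b +937.5ms=1b
Σ=4b of 4 (64bpm 4/4) — PASS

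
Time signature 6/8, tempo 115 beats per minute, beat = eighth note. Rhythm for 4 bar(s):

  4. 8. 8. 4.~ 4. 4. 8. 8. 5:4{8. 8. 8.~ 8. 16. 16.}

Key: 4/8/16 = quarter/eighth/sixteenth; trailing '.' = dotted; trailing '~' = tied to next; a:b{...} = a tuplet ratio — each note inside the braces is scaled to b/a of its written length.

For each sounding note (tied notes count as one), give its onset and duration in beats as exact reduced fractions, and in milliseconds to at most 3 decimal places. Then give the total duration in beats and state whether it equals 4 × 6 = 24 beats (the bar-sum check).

1) 0.0ms=0b +1565.217ms=3b
2) 1565.217ms=3b +782.609ms=3/2b
3) 2347.826ms=9/2b +782.609ms=3/2b
4) 3130.435ms=6b +3130.435ms=6b
5) 6260.87ms=12b +1565.217ms=3b
6) 7826.087ms=15b +782.609ms=3/2b
7) 8608.696ms=33/2b +782.609ms=3/2b
8) 9391.304ms=18b +626.087ms=6/5b
9) 10017.391ms=96/5b +626.087ms=6/5b
10) 10643.478ms=102/5b +1252.174ms=12/5b
11) 11895.652ms=114/5b +313.043ms=3/5b
12) 12208.696ms=117/5b +313.043ms=3/5b
Σ=24b of 24 (115bpm 6/8) — PASS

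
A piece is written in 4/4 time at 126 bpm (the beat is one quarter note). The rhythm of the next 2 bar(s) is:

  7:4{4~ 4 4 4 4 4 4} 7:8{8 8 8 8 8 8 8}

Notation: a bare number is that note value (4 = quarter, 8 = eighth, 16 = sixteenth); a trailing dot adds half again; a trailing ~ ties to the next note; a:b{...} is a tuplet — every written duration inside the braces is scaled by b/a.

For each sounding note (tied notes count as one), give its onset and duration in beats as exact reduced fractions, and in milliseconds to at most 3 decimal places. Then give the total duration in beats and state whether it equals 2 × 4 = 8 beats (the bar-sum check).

1) 0.0ms=0b +544.218ms=8/7b
2) 544.218ms=8/7b +272.109ms=4/7b
3) 816.327ms=12/7b +272.109ms=4/7b
4) 1088.435ms=16/7b +272.109ms=4/7b
5) 1360.544ms=20/7b +272.109ms=4/7b
6) 1632.653ms=24/7b +272.109ms=4/7b
7) 1904.762ms=4b +272.109ms=4/7b
8) 2176.871ms=32/7b +272.109ms=4/7b
9) 2448.98ms=36/7b +272.109ms=4/7b
10) 2721.088ms=40/7b +272.109ms=4/7b
11) 2993.197ms=44/7b +272.109ms=4/7b
12) 3265.306ms=48/7b +272.109ms=4/7b
13) 3537.415ms=52/7b +272.109ms=4/7b
Σ=8b of 8 (126bpm 4/4) — PASS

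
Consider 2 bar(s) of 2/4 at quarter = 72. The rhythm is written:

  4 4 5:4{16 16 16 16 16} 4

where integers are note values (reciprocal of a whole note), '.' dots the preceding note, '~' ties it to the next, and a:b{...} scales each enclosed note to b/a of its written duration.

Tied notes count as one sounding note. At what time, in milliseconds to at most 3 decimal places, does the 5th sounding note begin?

note 5 onset = 12/5b = 2000.0ms

1. 0.0ms @ 0 + 833.333ms (1)
2. 833.333ms @ 1 + 833.333ms (1)
3. 1666.667ms @ 2 + 166.667ms (1/5)
4. 1833.333ms @ 11/5 + 166.667ms (1/5)
5. 2000.0ms @ 12/5 + 166.667ms (1/5)
6. 2166.667ms @ 13/5 + 166.667ms (1/5)
7. 2333.333ms @ 14/5 + 166.667ms (1/5)
8. 2500.0ms @ 3 + 833.333ms (1)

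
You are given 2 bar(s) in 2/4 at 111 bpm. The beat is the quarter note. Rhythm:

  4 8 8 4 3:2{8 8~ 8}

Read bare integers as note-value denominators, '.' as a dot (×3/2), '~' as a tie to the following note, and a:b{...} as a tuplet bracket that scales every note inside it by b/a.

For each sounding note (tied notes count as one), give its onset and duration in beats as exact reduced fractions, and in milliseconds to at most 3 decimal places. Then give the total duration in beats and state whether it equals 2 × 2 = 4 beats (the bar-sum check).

1) 0.0ms=0b +540.541ms=1b
2) 540.541ms=1b +270.27ms=1/2b
3) 810.811ms=3/2b +270.27ms=1/2b
4) 1081.081ms=2b +540.541ms=1b
5) 1621.622ms=3b +180.18ms=1/3b
6) 1801.802ms=10/3b +360.36ms=2/3b
Σ=4b of 4 (111bpm 2/4) — PASS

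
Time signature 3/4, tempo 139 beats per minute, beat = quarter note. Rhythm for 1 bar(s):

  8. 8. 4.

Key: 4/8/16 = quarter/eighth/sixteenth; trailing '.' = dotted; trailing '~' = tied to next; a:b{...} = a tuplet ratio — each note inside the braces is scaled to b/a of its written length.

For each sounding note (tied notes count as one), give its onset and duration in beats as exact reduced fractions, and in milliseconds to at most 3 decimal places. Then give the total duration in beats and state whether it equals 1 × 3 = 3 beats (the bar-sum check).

1) 0.0ms=0b +323.741ms=3/4b
2) 323.741ms=3/4b +323.741ms=3/4b
3) 647.482ms=3/2b +647.482ms=3/2b
Σ=3b of 3 (139bpm 3/4) — PASS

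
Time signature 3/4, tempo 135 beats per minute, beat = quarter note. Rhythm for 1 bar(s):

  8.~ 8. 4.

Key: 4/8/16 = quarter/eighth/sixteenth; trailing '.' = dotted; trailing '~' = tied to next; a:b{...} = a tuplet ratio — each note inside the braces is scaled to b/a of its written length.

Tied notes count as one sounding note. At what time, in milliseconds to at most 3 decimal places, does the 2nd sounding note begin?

1. 0.0ms @ 0 + 666.667ms (3/2)
2. 666.667ms @ 3/2 + 666.667ms (3/2)

note 2 onset = 3/2b = 666.667ms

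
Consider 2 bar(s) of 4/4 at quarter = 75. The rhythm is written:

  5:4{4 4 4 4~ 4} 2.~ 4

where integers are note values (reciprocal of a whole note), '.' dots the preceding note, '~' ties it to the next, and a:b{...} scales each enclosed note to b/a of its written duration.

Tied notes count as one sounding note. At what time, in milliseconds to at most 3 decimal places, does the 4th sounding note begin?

note 4 onset = 12/5b = 1920.0ms

1. 0.0ms @ 0 + 640.0ms (4/5)
2. 640.0ms @ 4/5 + 640.0ms (4/5)
3. 1280.0ms @ 8/5 + 640.0ms (4/5)
4. 1920.0ms @ 12/5 + 1280.0ms (8/5)
5. 3200.0ms @ 4 + 3200.0ms (4)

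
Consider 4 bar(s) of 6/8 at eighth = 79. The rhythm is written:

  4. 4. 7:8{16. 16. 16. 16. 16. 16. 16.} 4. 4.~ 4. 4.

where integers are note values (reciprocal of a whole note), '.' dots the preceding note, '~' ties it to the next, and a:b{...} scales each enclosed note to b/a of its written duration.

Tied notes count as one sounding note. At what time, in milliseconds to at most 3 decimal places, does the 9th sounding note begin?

1. 0.0ms @ 0 + 2278.481ms (3)
2. 2278.481ms @ 3 + 2278.481ms (3)
3. 4556.962ms @ 6 + 650.995ms (6/7)
4. 5207.957ms @ 48/7 + 650.995ms (6/7)
5. 5858.951ms @ 54/7 + 650.995ms (6/7)
6. 6509.946ms @ 60/7 + 650.995ms (6/7)
7. 7160.94ms @ 66/7 + 650.995ms (6/7)
8. 7811.935ms @ 72/7 + 650.995ms (6/7)
9. 8462.929ms @ 78/7 + 650.995ms (6/7)
10. 9113.924ms @ 12 + 2278.481ms (3)
11. 11392.405ms @ 15 + 4556.962ms (6)
12. 15949.367ms @ 21 + 2278.481ms (3)

note 9 onset = 78/7b = 8462.929ms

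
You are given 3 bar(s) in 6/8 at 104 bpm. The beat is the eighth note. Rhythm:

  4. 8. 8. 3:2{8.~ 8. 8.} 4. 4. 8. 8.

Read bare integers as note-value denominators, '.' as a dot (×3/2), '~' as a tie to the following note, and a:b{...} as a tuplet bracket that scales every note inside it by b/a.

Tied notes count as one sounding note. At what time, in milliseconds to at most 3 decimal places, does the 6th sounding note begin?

note 6 onset = 9b = 5192.308ms

1. 0.0ms @ 0 + 1730.769ms (3)
2. 1730.769ms @ 3 + 865.385ms (3/2)
3. 2596.154ms @ 9/2 + 865.385ms (3/2)
4. 3461.538ms @ 6 + 1153.846ms (2)
5. 4615.385ms @ 8 + 576.923ms (1)
6. 5192.308ms @ 9 + 1730.769ms (3)
7. 6923.077ms @ 12 + 1730.769ms (3)
8. 8653.846ms @ 15 + 865.385ms (3/2)
9. 9519.231ms @ 33/2 + 865.385ms (3/2)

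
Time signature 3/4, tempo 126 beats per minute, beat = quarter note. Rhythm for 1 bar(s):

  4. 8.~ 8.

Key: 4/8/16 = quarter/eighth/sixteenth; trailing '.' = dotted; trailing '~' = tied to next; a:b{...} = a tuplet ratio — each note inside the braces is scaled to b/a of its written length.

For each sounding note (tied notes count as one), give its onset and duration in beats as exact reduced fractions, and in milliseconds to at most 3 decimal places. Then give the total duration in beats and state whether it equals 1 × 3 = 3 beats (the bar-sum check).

1) 0.0ms=0b +714.286ms=3/2b
2) 714.286ms=3/2b +714.286ms=3/2b
Σ=3b of 3 (126bpm 3/4) — PASS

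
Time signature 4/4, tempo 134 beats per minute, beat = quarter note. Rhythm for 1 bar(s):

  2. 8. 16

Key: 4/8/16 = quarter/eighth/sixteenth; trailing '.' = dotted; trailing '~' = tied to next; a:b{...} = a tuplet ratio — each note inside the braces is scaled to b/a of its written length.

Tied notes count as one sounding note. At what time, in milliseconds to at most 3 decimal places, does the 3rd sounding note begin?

note 3 onset = 15/4b = 1679.104ms

1. 0.0ms @ 0 + 1343.284ms (3)
2. 1343.284ms @ 3 + 335.821ms (3/4)
3. 1679.104ms @ 15/4 + 111.94ms (1/4)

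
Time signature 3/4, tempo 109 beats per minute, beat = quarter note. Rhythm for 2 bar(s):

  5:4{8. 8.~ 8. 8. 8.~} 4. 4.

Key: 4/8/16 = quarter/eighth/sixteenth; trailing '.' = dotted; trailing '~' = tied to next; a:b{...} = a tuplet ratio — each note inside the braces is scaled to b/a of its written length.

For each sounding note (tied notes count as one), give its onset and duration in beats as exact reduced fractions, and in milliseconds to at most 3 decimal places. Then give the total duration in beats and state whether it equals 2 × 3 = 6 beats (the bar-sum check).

1) 0.0ms=0b +330.275ms=3/5b
2) 330.275ms=3/5b +660.55ms=6/5b
3) 990.826ms=9/5b +330.275ms=3/5b
4) 1321.101ms=12/5b +1155.963ms=21/10b
5) 2477.064ms=9/2b +825.688ms=3/2b
Σ=6b of 6 (109bpm 3/4) — PASS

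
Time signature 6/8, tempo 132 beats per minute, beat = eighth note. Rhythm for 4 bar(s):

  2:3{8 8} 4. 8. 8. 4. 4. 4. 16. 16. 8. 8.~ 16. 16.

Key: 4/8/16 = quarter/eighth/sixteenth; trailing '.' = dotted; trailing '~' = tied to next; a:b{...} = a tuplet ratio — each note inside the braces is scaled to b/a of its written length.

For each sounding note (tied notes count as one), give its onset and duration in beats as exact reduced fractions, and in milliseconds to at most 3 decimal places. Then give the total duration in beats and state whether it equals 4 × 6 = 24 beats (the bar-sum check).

1) 0.0ms=0b +681.818ms=3/2b
2) 681.818ms=3/2b +681.818ms=3/2b
3) 1363.636ms=3b +1363.636ms=3b
4) 2727.273ms=6b +681.818ms=3/2b
5) 3409.091ms=15/2b +681.818ms=3/2b
6) 4090.909ms=9b +1363.636ms=3b
7) 5454.545ms=12b +1363.636ms=3b
8) 6818.182ms=15b +1363.636ms=3b
9) 8181.818ms=18b +340.909ms=3/4b
10) 8522.727ms=75/4b +340.909ms=3/4b
11) 8863.636ms=39/2b +681.818ms=3/2b
12) 9545.455ms=21b +1022.727ms=9/4b
13) 10568.182ms=93/4b +340.909ms=3/4b
Σ=24b of 24 (132bpm 6/8) — PASS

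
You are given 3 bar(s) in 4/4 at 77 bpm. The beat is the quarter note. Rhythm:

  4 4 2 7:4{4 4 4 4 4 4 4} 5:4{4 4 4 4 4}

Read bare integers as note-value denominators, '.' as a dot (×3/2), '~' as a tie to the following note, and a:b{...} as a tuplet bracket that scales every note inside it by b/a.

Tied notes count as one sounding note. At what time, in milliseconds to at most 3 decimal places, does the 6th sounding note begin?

1. 0.0ms @ 0 + 779.221ms (1)
2. 779.221ms @ 1 + 779.221ms (1)
3. 1558.442ms @ 2 + 1558.442ms (2)
4. 3116.883ms @ 4 + 445.269ms (4/7)
5. 3562.152ms @ 32/7 + 445.269ms (4/7)
6. 4007.421ms @ 36/7 + 445.269ms (4/7)
7. 4452.69ms @ 40/7 + 445.269ms (4/7)
8. 4897.959ms @ 44/7 + 445.269ms (4/7)
9. 5343.228ms @ 48/7 + 445.269ms (4/7)
10. 5788.497ms @ 52/7 + 445.269ms (4/7)
11. 6233.766ms @ 8 + 623.377ms (4/5)
12. 6857.143ms @ 44/5 + 623.377ms (4/5)
13. 7480.519ms @ 48/5 + 623.377ms (4/5)
14. 8103.896ms @ 52/5 + 623.377ms (4/5)
15. 8727.273ms @ 56/5 + 623.377ms (4/5)

note 6 onset = 36/7b = 4007.421ms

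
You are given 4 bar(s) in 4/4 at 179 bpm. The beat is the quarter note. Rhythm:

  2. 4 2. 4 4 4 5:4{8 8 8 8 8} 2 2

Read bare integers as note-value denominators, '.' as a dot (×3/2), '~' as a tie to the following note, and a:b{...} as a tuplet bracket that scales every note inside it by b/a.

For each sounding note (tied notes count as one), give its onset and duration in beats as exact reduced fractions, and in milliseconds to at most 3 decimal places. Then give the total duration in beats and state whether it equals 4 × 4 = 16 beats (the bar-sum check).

1) 0.0ms=0b +1005.587ms=3b
2) 1005.587ms=3b +335.196ms=1b
3) 1340.782ms=4b +1005.587ms=3b
4) 2346.369ms=7b +335.196ms=1b
5) 2681.564ms=8b +335.196ms=1b
6) 3016.76ms=9b +335.196ms=1b
7) 3351.955ms=10b +134.078ms=2/5b
8) 3486.034ms=52/5b +134.078ms=2/5b
9) 3620.112ms=54/5b +134.078ms=2/5b
10) 3754.19ms=56/5b +134.078ms=2/5b
11) 3888.268ms=58/5b +134.078ms=2/5b
12) 4022.346ms=12b +670.391ms=2b
13) 4692.737ms=14b +670.391ms=2b
Σ=16b of 16 (179bpm 4/4) — PASS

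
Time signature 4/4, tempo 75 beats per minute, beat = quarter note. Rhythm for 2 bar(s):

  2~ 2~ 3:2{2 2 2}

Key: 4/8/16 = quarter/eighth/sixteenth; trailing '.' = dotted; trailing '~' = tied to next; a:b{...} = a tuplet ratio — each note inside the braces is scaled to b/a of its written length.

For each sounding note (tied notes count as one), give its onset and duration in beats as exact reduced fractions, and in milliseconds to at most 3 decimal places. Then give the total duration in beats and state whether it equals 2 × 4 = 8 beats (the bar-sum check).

1) 0.0ms=0b +4266.667ms=16/3b
2) 4266.667ms=16/3b +1066.667ms=4/3b
3) 5333.333ms=20/3b +1066.667ms=4/3b
Σ=8b of 8 (75bpm 4/4) — PASS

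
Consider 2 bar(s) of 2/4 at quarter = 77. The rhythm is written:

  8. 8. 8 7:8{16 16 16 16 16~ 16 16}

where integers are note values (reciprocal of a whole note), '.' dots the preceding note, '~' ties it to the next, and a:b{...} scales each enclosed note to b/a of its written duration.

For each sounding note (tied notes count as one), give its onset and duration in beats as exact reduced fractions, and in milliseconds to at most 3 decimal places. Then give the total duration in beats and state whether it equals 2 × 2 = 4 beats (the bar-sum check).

1) 0.0ms=0b +584.416ms=3/4b
2) 584.416ms=3/4b +584.416ms=3/4b
3) 1168.831ms=3/2b +389.61ms=1/2b
4) 1558.442ms=2b +222.635ms=2/7b
5) 1781.076ms=16/7b +222.635ms=2/7b
6) 2003.711ms=18/7b +222.635ms=2/7b
7) 2226.345ms=20/7b +222.635ms=2/7b
8) 2448.98ms=22/7b +445.269ms=4/7b
9) 2894.249ms=26/7b +222.635ms=2/7b
Σ=4b of 4 (77bpm 2/4) — PASS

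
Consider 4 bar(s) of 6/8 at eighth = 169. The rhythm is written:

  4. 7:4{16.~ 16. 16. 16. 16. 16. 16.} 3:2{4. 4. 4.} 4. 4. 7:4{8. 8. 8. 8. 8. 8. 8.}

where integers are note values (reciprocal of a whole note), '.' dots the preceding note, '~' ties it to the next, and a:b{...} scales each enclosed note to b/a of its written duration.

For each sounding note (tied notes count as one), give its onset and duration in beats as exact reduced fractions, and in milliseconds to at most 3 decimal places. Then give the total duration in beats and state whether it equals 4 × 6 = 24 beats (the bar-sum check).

1) 0.0ms=0b +1065.089ms=3b
2) 1065.089ms=3b +304.311ms=6/7b
3) 1369.4ms=27/7b +152.156ms=3/7b
4) 1521.555ms=30/7b +152.156ms=3/7b
5) 1673.711ms=33/7b +152.156ms=3/7b
6) 1825.866ms=36/7b +152.156ms=3/7b
7) 1978.022ms=39/7b +152.156ms=3/7b
8) 2130.178ms=6b +710.059ms=2b
9) 2840.237ms=8b +710.059ms=2b
10) 3550.296ms=10b +710.059ms=2b
11) 4260.355ms=12b +1065.089ms=3b
12) 5325.444ms=15b +1065.089ms=3b
13) 6390.533ms=18b +304.311ms=6/7b
14) 6694.844ms=132/7b +304.311ms=6/7b
15) 6999.155ms=138/7b +304.311ms=6/7b
16) 7303.466ms=144/7b +304.311ms=6/7b
17) 7607.777ms=150/7b +304.311ms=6/7b
18) 7912.088ms=156/7b +304.311ms=6/7b
19) 8216.399ms=162/7b +304.311ms=6/7b
Σ=24b of 24 (169bpm 6/8) — PASS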